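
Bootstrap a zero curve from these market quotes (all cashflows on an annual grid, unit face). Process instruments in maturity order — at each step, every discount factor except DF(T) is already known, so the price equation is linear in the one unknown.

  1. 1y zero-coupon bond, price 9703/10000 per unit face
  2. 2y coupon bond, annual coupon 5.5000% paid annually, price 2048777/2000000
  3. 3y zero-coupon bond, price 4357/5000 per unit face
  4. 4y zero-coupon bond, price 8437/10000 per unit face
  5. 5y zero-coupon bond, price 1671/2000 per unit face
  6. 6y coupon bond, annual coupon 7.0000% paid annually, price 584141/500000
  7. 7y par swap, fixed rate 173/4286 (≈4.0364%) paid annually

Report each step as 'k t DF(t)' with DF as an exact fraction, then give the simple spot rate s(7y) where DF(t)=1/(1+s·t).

step 1 [1y] zero: DF = P = 9703/10000 ≈ 0.970300
step 2 [2y] bond c/1=11/200: DF=(2048777/2000000 − 11/200·(0.970300))/(1+11/200) = 2301/2500 ≈ 0.920400
step 3 [3y] zero: DF = P = 4357/5000 ≈ 0.871400
step 4 [4y] zero: DF = P = 8437/10000 ≈ 0.843700
step 5 [5y] zero: DF = P = 1671/2000 ≈ 0.835500
step 6 [6y] bond c/1=7/100: DF=(584141/500000 − 7/100·(0.970300+0.920400+0.871400+0.843700+0.835500))/(1+7/100) = 8013/10000 ≈ 0.801300
step 7 [7y] swap r/1=173/4286: DF=(1 − 173/4286·(0.970300+0.920400+0.871400+0.843700+0.835500+0.801300))/(1+173/4286) = 3789/5000 ≈ 0.757800

1 1 9703/10000
2 2 2301/2500
3 3 4357/5000
4 4 8437/10000
5 5 1671/2000
6 6 8013/10000
7 7 3789/5000
s(7y) = (1/(3789/5000) − 1)/(7) = 173/3789 ≈ 4.5658%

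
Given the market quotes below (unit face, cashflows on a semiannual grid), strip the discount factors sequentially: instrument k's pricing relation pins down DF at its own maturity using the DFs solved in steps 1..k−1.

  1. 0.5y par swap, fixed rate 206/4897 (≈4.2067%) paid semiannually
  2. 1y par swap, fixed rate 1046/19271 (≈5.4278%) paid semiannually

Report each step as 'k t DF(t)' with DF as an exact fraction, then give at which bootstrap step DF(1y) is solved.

step 1 [0.5y] swap r/2=103/4897: DF=(1 − 103/4897·(0))/(1+103/4897) = 4897/5000 ≈ 0.979400
step 2 [1y] swap r/2=523/19271: DF=(1 − 523/19271·(0.979400))/(1+523/19271) = 9477/10000 ≈ 0.947700

1 1/2 4897/5000
2 1 9477/10000
DF(1y) is solved at step 2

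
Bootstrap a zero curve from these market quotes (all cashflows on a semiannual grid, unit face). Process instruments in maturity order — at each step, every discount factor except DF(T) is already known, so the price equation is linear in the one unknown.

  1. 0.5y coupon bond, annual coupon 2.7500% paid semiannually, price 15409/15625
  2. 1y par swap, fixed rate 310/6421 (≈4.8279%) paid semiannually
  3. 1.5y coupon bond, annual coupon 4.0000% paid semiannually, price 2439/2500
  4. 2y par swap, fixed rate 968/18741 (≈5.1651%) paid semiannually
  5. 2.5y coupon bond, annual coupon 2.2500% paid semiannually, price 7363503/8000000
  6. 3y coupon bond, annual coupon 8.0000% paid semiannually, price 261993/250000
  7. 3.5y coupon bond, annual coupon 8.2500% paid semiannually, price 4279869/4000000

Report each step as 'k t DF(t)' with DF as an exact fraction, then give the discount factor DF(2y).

step 1 [0.5y] bond c/2=11/800: DF=(15409/15625 − 11/800·(0))/(1+11/800) = 608/625 ≈ 0.972800
step 2 [1y] swap r/2=155/6421: DF=(1 − 155/6421·(0.972800))/(1+155/6421) = 1907/2000 ≈ 0.953500
step 3 [1.5y] bond c/2=1/50: DF=(2439/2500 − 1/50·(0.972800+0.953500))/(1+1/50) = 9187/10000 ≈ 0.918700
step 4 [2y] swap r/2=484/18741: DF=(1 − 484/18741·(0.972800+0.953500+0.918700))/(1+484/18741) = 1129/1250 ≈ 0.903200
step 5 [2.5y] bond c/2=9/800: DF=(7363503/8000000 − 9/800·(0.972800+0.953500+0.918700+0.903200))/(1+9/800) = 1737/2000 ≈ 0.868500
step 6 [3y] bond c/2=1/25: DF=(261993/250000 − 1/25·(0.972800+0.953500+0.918700+0.903200+0.868500))/(1+1/25) = 8301/10000 ≈ 0.830100
step 7 [3.5y] bond c/2=33/800: DF=(4279869/4000000 − 33/800·(0.972800+0.953500+0.918700+0.903200+0.868500+0.830100))/(1+33/800) = 4059/5000 ≈ 0.811800

1 1/2 608/625
2 1 1907/2000
3 3/2 9187/10000
4 2 1129/1250
5 5/2 1737/2000
6 3 8301/10000
7 7/2 4059/5000
DF(2y) = 1129/1250 ≈ 0.903200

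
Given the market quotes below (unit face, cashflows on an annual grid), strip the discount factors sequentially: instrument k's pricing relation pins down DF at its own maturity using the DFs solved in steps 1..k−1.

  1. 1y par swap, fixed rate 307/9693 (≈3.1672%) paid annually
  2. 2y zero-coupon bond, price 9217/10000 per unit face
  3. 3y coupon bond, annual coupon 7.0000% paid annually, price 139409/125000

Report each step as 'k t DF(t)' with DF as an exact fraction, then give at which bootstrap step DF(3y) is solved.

step 1 [1y] swap r/1=307/9693: DF=(1 − 307/9693·(0))/(1+307/9693) = 9693/10000 ≈ 0.969300
step 2 [2y] zero: DF = P = 9217/10000 ≈ 0.921700
step 3 [3y] bond c/1=7/100: DF=(139409/125000 − 7/100·(0.969300+0.921700))/(1+7/100) = 4593/5000 ≈ 0.918600

1 1 9693/10000
2 2 9217/10000
3 3 4593/5000
DF(3y) is solved at step 3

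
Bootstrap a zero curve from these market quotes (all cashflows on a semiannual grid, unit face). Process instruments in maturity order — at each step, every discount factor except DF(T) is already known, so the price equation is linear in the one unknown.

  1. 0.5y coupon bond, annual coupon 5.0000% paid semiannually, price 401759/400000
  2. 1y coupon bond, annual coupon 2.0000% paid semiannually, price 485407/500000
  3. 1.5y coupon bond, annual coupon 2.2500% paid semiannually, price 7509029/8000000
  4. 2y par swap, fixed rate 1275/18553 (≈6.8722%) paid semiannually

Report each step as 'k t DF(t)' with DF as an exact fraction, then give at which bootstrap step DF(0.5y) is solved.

step 1 [0.5y] bond c/2=1/40: DF=(401759/400000 − 1/40·(0))/(1+1/40) = 9799/10000 ≈ 0.979900
step 2 [1y] bond c/2=1/100: DF=(485407/500000 − 1/100·(0.979900))/(1+1/100) = 1903/2000 ≈ 0.951500
step 3 [1.5y] bond c/2=9/800: DF=(7509029/8000000 − 9/800·(0.979900+0.951500))/(1+9/800) = 9067/10000 ≈ 0.906700
step 4 [2y] swap r/2=1275/37106: DF=(1 − 1275/37106·(0.979900+0.951500+0.906700))/(1+1275/37106) = 349/400 ≈ 0.872500

1 1/2 9799/10000
2 1 1903/2000
3 3/2 9067/10000
4 2 349/400
DF(0.5y) is solved at step 1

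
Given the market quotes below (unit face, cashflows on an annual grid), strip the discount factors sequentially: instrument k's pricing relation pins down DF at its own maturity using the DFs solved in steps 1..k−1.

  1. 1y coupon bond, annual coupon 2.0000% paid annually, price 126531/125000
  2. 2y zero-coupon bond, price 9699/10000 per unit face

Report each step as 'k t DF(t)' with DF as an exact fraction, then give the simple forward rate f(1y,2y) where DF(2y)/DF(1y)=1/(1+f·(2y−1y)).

1 1 2481/2500
2 2 9699/10000
f(1y,2y) = ((2481/2500)/(9699/10000) − 1)/(1) = 75/3233 ≈ 2.3198%

step 1 [1y] bond c/1=1/50: DF=(126531/125000 − 1/50·(0))/(1+1/50) = 2481/2500 ≈ 0.992400
step 2 [2y] zero: DF = P = 9699/10000 ≈ 0.969900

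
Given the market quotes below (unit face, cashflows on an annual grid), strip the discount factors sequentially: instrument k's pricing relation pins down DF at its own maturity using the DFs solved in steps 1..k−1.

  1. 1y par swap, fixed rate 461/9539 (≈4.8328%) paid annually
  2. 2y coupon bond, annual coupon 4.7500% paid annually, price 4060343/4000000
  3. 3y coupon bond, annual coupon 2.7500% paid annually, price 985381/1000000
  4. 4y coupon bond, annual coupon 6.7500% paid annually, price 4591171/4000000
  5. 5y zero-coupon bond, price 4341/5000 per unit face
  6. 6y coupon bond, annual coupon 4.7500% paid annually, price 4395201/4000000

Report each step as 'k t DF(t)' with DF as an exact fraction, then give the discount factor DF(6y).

step 1 [1y] swap r/1=461/9539: DF=(1 − 461/9539·(0))/(1+461/9539) = 9539/10000 ≈ 0.953900
step 2 [2y] bond c/1=19/400: DF=(4060343/4000000 − 19/400·(0.953900))/(1+19/400) = 4629/5000 ≈ 0.925800
step 3 [3y] bond c/1=11/400: DF=(985381/1000000 − 11/400·(0.953900+0.925800))/(1+11/400) = 9087/10000 ≈ 0.908700
step 4 [4y] bond c/1=27/400: DF=(4591171/4000000 − 27/400·(0.953900+0.925800+0.908700))/(1+27/400) = 8989/10000 ≈ 0.898900
step 5 [5y] zero: DF = P = 4341/5000 ≈ 0.868200
step 6 [6y] bond c/1=19/400: DF=(4395201/4000000 − 19/400·(0.953900+0.925800+0.908700+0.898900+0.868200))/(1+19/400) = 1053/1250 ≈ 0.842400

1 1 9539/10000
2 2 4629/5000
3 3 9087/10000
4 4 8989/10000
5 5 4341/5000
6 6 1053/1250
DF(6y) = 1053/1250 ≈ 0.842400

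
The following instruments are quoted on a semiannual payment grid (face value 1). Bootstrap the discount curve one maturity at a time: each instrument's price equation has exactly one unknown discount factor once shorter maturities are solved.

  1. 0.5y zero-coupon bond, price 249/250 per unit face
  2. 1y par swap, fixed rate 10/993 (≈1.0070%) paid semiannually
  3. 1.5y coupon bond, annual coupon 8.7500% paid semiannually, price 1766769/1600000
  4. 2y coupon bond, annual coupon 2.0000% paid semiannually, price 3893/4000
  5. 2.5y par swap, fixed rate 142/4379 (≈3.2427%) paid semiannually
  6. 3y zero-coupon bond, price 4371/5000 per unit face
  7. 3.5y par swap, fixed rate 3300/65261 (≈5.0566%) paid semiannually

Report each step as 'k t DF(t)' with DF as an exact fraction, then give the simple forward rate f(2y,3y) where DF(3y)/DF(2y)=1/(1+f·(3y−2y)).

1 1/2 249/250
2 1 99/100
3 3/2 9747/10000
4 2 9343/10000
5 5/2 9219/10000
6 3 4371/5000
7 7/2 167/200
f(2y,3y) = ((9343/10000)/(4371/5000) − 1)/(1) = 601/8742 ≈ 6.8749%

step 1 [0.5y] zero: DF = P = 249/250 ≈ 0.996000
step 2 [1y] swap r/2=5/993: DF=(1 − 5/993·(0.996000))/(1+5/993) = 99/100 ≈ 0.990000
step 3 [1.5y] bond c/2=7/160: DF=(1766769/1600000 − 7/160·(0.996000+0.990000))/(1+7/160) = 9747/10000 ≈ 0.974700
step 4 [2y] bond c/2=1/100: DF=(3893/4000 − 1/100·(0.996000+0.990000+0.974700))/(1+1/100) = 9343/10000 ≈ 0.934300
step 5 [2.5y] swap r/2=71/4379: DF=(1 − 71/4379·(0.996000+0.990000+0.974700+0.934300))/(1+71/4379) = 9219/10000 ≈ 0.921900
step 6 [3y] zero: DF = P = 4371/5000 ≈ 0.874200
step 7 [3.5y] swap r/2=1650/65261: DF=(1 − 1650/65261·(0.996000+0.990000+0.974700+0.934300+0.921900+0.874200))/(1+1650/65261) = 167/200 ≈ 0.835000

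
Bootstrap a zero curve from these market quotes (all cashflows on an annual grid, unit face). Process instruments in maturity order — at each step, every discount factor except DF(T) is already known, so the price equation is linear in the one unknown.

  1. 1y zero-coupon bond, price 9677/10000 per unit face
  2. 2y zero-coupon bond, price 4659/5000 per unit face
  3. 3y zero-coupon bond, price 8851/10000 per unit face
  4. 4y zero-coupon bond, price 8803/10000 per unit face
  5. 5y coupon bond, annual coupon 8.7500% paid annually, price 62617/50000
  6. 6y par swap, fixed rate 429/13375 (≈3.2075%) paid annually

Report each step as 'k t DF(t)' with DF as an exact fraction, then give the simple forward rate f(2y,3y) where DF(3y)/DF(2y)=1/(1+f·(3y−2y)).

1 1 9677/10000
2 2 4659/5000
3 3 8851/10000
4 4 8803/10000
5 5 8567/10000
6 6 2071/2500
f(2y,3y) = ((4659/5000)/(8851/10000) − 1)/(1) = 467/8851 ≈ 5.2762%

step 1 [1y] zero: DF = P = 9677/10000 ≈ 0.967700
step 2 [2y] zero: DF = P = 4659/5000 ≈ 0.931800
step 3 [3y] zero: DF = P = 8851/10000 ≈ 0.885100
step 4 [4y] zero: DF = P = 8803/10000 ≈ 0.880300
step 5 [5y] bond c/1=7/80: DF=(62617/50000 − 7/80·(0.967700+0.931800+0.885100+0.880300))/(1+7/80) = 8567/10000 ≈ 0.856700
step 6 [6y] swap r/1=429/13375: DF=(1 − 429/13375·(0.967700+0.931800+0.885100+0.880300+0.856700))/(1+429/13375) = 2071/2500 ≈ 0.828400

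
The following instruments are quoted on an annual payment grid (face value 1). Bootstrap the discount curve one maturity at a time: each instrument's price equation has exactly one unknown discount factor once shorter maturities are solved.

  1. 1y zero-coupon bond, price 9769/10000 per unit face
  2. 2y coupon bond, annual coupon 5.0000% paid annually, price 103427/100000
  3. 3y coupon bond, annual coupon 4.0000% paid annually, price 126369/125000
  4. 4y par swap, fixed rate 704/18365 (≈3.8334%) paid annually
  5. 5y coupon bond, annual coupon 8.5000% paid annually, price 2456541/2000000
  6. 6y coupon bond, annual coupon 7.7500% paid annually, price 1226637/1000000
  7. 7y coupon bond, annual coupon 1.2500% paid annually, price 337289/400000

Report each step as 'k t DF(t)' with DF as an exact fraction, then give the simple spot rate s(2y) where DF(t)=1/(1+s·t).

1 1 9769/10000
2 2 1877/2000
3 3 1123/1250
4 4 537/625
5 5 8443/10000
6 6 1627/2000
7 7 767/1000
s(2y) = (1/(1877/2000) − 1)/(2) = 123/3754 ≈ 3.2765%

step 1 [1y] zero: DF = P = 9769/10000 ≈ 0.976900
step 2 [2y] bond c/1=1/20: DF=(103427/100000 − 1/20·(0.976900))/(1+1/20) = 1877/2000 ≈ 0.938500
step 3 [3y] bond c/1=1/25: DF=(126369/125000 − 1/25·(0.976900+0.938500))/(1+1/25) = 1123/1250 ≈ 0.898400
step 4 [4y] swap r/1=704/18365: DF=(1 − 704/18365·(0.976900+0.938500+0.898400))/(1+704/18365) = 537/625 ≈ 0.859200
step 5 [5y] bond c/1=17/200: DF=(2456541/2000000 − 17/200·(0.976900+0.938500+0.898400+0.859200))/(1+17/200) = 8443/10000 ≈ 0.844300
step 6 [6y] bond c/1=31/400: DF=(1226637/1000000 − 31/400·(0.976900+0.938500+0.898400+0.859200+0.844300))/(1+31/400) = 1627/2000 ≈ 0.813500
step 7 [7y] bond c/1=1/80: DF=(337289/400000 − 1/80·(0.976900+0.938500+0.898400+0.859200+0.844300+0.813500))/(1+1/80) = 767/1000 ≈ 0.767000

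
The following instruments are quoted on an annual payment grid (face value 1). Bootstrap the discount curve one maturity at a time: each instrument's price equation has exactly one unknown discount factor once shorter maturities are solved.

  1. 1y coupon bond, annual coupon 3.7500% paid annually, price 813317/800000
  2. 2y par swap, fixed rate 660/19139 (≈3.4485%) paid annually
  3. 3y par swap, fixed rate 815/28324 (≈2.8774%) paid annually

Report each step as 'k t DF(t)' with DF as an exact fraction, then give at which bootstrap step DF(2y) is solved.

step 1 [1y] bond c/1=3/80: DF=(813317/800000 − 3/80·(0))/(1+3/80) = 9799/10000 ≈ 0.979900
step 2 [2y] swap r/1=660/19139: DF=(1 − 660/19139·(0.979900))/(1+660/19139) = 467/500 ≈ 0.934000
step 3 [3y] swap r/1=815/28324: DF=(1 − 815/28324·(0.979900+0.934000))/(1+815/28324) = 1837/2000 ≈ 0.918500

1 1 9799/10000
2 2 467/500
3 3 1837/2000
DF(2y) is solved at step 2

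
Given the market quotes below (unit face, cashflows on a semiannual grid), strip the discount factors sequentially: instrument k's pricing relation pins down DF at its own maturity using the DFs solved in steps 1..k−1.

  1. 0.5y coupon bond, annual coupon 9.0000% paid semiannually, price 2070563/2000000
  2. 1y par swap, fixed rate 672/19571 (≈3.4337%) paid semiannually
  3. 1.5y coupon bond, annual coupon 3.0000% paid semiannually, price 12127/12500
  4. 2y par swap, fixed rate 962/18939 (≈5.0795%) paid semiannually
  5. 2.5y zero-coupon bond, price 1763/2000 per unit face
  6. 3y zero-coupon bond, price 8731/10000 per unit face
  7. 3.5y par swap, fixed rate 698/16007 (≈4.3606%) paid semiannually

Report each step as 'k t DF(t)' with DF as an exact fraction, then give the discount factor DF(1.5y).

step 1 [0.5y] bond c/2=9/200: DF=(2070563/2000000 − 9/200·(0))/(1+9/200) = 9907/10000 ≈ 0.990700
step 2 [1y] swap r/2=336/19571: DF=(1 − 336/19571·(0.990700))/(1+336/19571) = 604/625 ≈ 0.966400
step 3 [1.5y] bond c/2=3/200: DF=(12127/12500 − 3/200·(0.990700+0.966400))/(1+3/200) = 9269/10000 ≈ 0.926900
step 4 [2y] swap r/2=481/18939: DF=(1 − 481/18939·(0.990700+0.966400+0.926900))/(1+481/18939) = 4519/5000 ≈ 0.903800
step 5 [2.5y] zero: DF = P = 1763/2000 ≈ 0.881500
step 6 [3y] zero: DF = P = 8731/10000 ≈ 0.873100
step 7 [3.5y] swap r/2=349/16007: DF=(1 − 349/16007·(0.990700+0.966400+0.926900+0.903800+0.881500+0.873100))/(1+349/16007) = 2151/2500 ≈ 0.860400

1 1/2 9907/10000
2 1 604/625
3 3/2 9269/10000
4 2 4519/5000
5 5/2 1763/2000
6 3 8731/10000
7 7/2 2151/2500
DF(1.5y) = 9269/10000 ≈ 0.926900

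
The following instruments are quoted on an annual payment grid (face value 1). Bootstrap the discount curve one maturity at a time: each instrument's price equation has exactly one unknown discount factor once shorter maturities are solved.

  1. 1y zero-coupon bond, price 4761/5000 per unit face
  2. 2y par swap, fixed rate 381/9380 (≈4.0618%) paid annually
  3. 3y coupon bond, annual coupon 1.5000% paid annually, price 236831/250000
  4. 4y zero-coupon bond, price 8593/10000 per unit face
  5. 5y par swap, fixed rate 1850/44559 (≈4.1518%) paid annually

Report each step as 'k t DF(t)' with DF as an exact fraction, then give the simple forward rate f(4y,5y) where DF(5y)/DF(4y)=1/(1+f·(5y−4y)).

step 1 [1y] zero: DF = P = 4761/5000 ≈ 0.952200
step 2 [2y] swap r/1=381/9380: DF=(1 − 381/9380·(0.952200))/(1+381/9380) = 4619/5000 ≈ 0.923800
step 3 [3y] bond c/1=3/200: DF=(236831/250000 − 3/200·(0.952200+0.923800))/(1+3/200) = 566/625 ≈ 0.905600
step 4 [4y] zero: DF = P = 8593/10000 ≈ 0.859300
step 5 [5y] swap r/1=1850/44559: DF=(1 − 1850/44559·(0.952200+0.923800+0.905600+0.859300))/(1+1850/44559) = 163/200 ≈ 0.815000

1 1 4761/5000
2 2 4619/5000
3 3 566/625
4 4 8593/10000
5 5 163/200
f(4y,5y) = ((8593/10000)/(163/200) − 1)/(1) = 443/8150 ≈ 5.4356%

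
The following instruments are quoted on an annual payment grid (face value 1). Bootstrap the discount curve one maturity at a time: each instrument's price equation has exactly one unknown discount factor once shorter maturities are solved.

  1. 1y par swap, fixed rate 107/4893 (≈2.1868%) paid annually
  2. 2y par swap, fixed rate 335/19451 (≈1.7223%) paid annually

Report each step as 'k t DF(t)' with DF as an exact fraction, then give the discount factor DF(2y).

1 1 4893/5000
2 2 1933/2000
DF(2y) = 1933/2000 ≈ 0.966500

step 1 [1y] swap r/1=107/4893: DF=(1 − 107/4893·(0))/(1+107/4893) = 4893/5000 ≈ 0.978600
step 2 [2y] swap r/1=335/19451: DF=(1 − 335/19451·(0.978600))/(1+335/19451) = 1933/2000 ≈ 0.966500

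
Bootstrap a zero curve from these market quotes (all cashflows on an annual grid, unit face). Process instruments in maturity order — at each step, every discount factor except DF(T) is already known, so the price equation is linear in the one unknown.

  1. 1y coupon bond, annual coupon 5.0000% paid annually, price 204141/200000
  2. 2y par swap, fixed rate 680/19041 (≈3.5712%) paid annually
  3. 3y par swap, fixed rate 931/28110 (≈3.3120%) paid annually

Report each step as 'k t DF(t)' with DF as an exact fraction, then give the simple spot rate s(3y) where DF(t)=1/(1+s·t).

1 1 9721/10000
2 2 233/250
3 3 9069/10000
s(3y) = (1/(9069/10000) − 1)/(3) = 931/27207 ≈ 3.4219%

step 1 [1y] bond c/1=1/20: DF=(204141/200000 − 1/20·(0))/(1+1/20) = 9721/10000 ≈ 0.972100
step 2 [2y] swap r/1=680/19041: DF=(1 − 680/19041·(0.972100))/(1+680/19041) = 233/250 ≈ 0.932000
step 3 [3y] swap r/1=931/28110: DF=(1 − 931/28110·(0.972100+0.932000))/(1+931/28110) = 9069/10000 ≈ 0.906900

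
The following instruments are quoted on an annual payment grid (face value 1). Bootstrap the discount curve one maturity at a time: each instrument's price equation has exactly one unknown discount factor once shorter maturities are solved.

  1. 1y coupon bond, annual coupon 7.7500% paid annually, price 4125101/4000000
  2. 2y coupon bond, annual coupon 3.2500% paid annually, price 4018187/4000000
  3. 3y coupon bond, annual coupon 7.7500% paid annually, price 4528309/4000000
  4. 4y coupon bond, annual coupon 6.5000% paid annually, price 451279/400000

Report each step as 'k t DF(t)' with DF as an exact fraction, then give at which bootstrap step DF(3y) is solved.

1 1 9571/10000
2 2 2357/2500
3 3 457/500
4 4 2219/2500
DF(3y) is solved at step 3

step 1 [1y] bond c/1=31/400: DF=(4125101/4000000 − 31/400·(0))/(1+31/400) = 9571/10000 ≈ 0.957100
step 2 [2y] bond c/1=13/400: DF=(4018187/4000000 − 13/400·(0.957100))/(1+13/400) = 2357/2500 ≈ 0.942800
step 3 [3y] bond c/1=31/400: DF=(4528309/4000000 − 31/400·(0.957100+0.942800))/(1+31/400) = 457/500 ≈ 0.914000
step 4 [4y] bond c/1=13/200: DF=(451279/400000 − 13/200·(0.957100+0.942800+0.914000))/(1+13/200) = 2219/2500 ≈ 0.887600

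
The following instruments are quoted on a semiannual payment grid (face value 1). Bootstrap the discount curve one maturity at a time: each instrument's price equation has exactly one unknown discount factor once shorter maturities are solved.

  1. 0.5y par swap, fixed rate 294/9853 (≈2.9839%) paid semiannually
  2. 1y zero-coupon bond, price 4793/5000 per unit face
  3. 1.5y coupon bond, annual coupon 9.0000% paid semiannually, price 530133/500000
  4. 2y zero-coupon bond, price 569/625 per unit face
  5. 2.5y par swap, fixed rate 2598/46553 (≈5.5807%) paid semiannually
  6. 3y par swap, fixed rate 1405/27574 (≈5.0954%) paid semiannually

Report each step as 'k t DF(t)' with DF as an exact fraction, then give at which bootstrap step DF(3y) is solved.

1 1/2 9853/10000
2 1 4793/5000
3 3/2 9309/10000
4 2 569/625
5 5/2 8701/10000
6 3 1719/2000
DF(3y) is solved at step 6

step 1 [0.5y] swap r/2=147/9853: DF=(1 − 147/9853·(0))/(1+147/9853) = 9853/10000 ≈ 0.985300
step 2 [1y] zero: DF = P = 4793/5000 ≈ 0.958600
step 3 [1.5y] bond c/2=9/200: DF=(530133/500000 − 9/200·(0.985300+0.958600))/(1+9/200) = 9309/10000 ≈ 0.930900
step 4 [2y] zero: DF = P = 569/625 ≈ 0.910400
step 5 [2.5y] swap r/2=1299/46553: DF=(1 − 1299/46553·(0.985300+0.958600+0.930900+0.910400))/(1+1299/46553) = 8701/10000 ≈ 0.870100
step 6 [3y] swap r/2=1405/55148: DF=(1 − 1405/55148·(0.985300+0.958600+0.930900+0.910400+0.870100))/(1+1405/55148) = 1719/2000 ≈ 0.859500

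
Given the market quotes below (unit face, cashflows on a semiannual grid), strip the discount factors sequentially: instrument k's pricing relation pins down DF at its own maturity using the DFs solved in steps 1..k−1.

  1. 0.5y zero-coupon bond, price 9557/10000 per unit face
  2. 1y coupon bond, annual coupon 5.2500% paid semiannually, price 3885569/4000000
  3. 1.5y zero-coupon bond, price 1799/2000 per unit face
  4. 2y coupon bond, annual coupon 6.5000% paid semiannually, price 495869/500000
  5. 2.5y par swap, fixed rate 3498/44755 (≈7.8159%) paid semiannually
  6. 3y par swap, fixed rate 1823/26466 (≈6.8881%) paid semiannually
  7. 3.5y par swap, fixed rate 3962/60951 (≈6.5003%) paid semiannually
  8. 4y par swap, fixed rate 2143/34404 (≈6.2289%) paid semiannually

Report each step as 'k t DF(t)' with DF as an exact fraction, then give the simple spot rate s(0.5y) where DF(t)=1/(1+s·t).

step 1 [0.5y] zero: DF = P = 9557/10000 ≈ 0.955700
step 2 [1y] bond c/2=21/800: DF=(3885569/4000000 − 21/800·(0.955700))/(1+21/800) = 9221/10000 ≈ 0.922100
step 3 [1.5y] zero: DF = P = 1799/2000 ≈ 0.899500
step 4 [2y] bond c/2=13/400: DF=(495869/500000 − 13/400·(0.955700+0.922100+0.899500))/(1+13/400) = 8731/10000 ≈ 0.873100
step 5 [2.5y] swap r/2=1749/44755: DF=(1 − 1749/44755·(0.955700+0.922100+0.899500+0.873100))/(1+1749/44755) = 8251/10000 ≈ 0.825100
step 6 [3y] swap r/2=1823/52932: DF=(1 − 1823/52932·(0.955700+0.922100+0.899500+0.873100+0.825100))/(1+1823/52932) = 8177/10000 ≈ 0.817700
step 7 [3.5y] swap r/2=1981/60951: DF=(1 − 1981/60951·(0.955700+0.922100+0.899500+0.873100+0.825100+0.817700))/(1+1981/60951) = 8019/10000 ≈ 0.801900
step 8 [4y] swap r/2=2143/68808: DF=(1 − 2143/68808·(0.955700+0.922100+0.899500+0.873100+0.825100+0.817700+0.801900))/(1+2143/68808) = 7857/10000 ≈ 0.785700

1 1/2 9557/10000
2 1 9221/10000
3 3/2 1799/2000
4 2 8731/10000
5 5/2 8251/10000
6 3 8177/10000
7 7/2 8019/10000
8 4 7857/10000
s(0.5y) = (1/(9557/10000) − 1)/(1/2) = 886/9557 ≈ 9.2707%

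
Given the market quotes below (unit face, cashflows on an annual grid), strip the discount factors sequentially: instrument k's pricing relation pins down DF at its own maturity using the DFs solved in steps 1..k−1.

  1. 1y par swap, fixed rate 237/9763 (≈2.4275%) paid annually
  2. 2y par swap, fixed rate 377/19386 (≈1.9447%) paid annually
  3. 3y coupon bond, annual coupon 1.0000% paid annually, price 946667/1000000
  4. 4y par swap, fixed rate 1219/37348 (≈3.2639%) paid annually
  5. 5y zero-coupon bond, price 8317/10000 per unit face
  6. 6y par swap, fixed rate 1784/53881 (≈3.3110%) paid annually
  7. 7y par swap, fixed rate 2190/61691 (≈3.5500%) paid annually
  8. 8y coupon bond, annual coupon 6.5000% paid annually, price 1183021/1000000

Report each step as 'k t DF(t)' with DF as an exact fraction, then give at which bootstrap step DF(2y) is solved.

step 1 [1y] swap r/1=237/9763: DF=(1 − 237/9763·(0))/(1+237/9763) = 9763/10000 ≈ 0.976300
step 2 [2y] swap r/1=377/19386: DF=(1 − 377/19386·(0.976300))/(1+377/19386) = 9623/10000 ≈ 0.962300
step 3 [3y] bond c/1=1/100: DF=(946667/1000000 − 1/100·(0.976300+0.962300))/(1+1/100) = 9181/10000 ≈ 0.918100
step 4 [4y] swap r/1=1219/37348: DF=(1 − 1219/37348·(0.976300+0.962300+0.918100))/(1+1219/37348) = 8781/10000 ≈ 0.878100
step 5 [5y] zero: DF = P = 8317/10000 ≈ 0.831700
step 6 [6y] swap r/1=1784/53881: DF=(1 − 1784/53881·(0.976300+0.962300+0.918100+0.878100+0.831700))/(1+1784/53881) = 1027/1250 ≈ 0.821600
step 7 [7y] swap r/1=2190/61691: DF=(1 − 2190/61691·(0.976300+0.962300+0.918100+0.878100+0.831700+0.821600))/(1+2190/61691) = 781/1000 ≈ 0.781000
step 8 [8y] bond c/1=13/200: DF=(1183021/1000000 − 13/200·(0.976300+0.962300+0.918100+0.878100+0.831700+0.821600+0.781000))/(1+13/200) = 7343/10000 ≈ 0.734300

1 1 9763/10000
2 2 9623/10000
3 3 9181/10000
4 4 8781/10000
5 5 8317/10000
6 6 1027/1250
7 7 781/1000
8 8 7343/10000
DF(2y) is solved at step 2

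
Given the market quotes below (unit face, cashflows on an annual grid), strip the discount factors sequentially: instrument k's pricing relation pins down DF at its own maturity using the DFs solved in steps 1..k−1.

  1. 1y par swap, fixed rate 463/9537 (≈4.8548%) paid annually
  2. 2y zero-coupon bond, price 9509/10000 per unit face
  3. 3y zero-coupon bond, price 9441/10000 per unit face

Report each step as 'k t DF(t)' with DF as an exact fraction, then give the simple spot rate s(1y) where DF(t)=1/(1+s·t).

1 1 9537/10000
2 2 9509/10000
3 3 9441/10000
s(1y) = (1/(9537/10000) − 1)/(1) = 463/9537 ≈ 4.8548%

step 1 [1y] swap r/1=463/9537: DF=(1 − 463/9537·(0))/(1+463/9537) = 9537/10000 ≈ 0.953700
step 2 [2y] zero: DF = P = 9509/10000 ≈ 0.950900
step 3 [3y] zero: DF = P = 9441/10000 ≈ 0.944100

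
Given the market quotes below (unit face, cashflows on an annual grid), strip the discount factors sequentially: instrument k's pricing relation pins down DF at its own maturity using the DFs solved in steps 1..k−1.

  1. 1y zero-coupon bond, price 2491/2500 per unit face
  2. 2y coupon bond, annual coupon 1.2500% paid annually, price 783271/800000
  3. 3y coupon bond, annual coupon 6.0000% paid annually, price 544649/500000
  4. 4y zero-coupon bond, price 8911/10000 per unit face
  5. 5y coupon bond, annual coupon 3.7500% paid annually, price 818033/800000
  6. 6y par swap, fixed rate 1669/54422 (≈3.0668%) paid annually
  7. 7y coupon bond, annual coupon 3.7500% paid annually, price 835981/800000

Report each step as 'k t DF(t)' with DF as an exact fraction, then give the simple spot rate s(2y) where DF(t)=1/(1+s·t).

step 1 [1y] zero: DF = P = 2491/2500 ≈ 0.996400
step 2 [2y] bond c/1=1/80: DF=(783271/800000 − 1/80·(0.996400))/(1+1/80) = 9547/10000 ≈ 0.954700
step 3 [3y] bond c/1=3/50: DF=(544649/500000 − 3/50·(0.996400+0.954700))/(1+3/50) = 2293/2500 ≈ 0.917200
step 4 [4y] zero: DF = P = 8911/10000 ≈ 0.891100
step 5 [5y] bond c/1=3/80: DF=(818033/800000 − 3/80·(0.996400+0.954700+0.917200+0.891100))/(1+3/80) = 8497/10000 ≈ 0.849700
step 6 [6y] swap r/1=1669/54422: DF=(1 − 1669/54422·(0.996400+0.954700+0.917200+0.891100+0.849700))/(1+1669/54422) = 8331/10000 ≈ 0.833100
step 7 [7y] bond c/1=3/80: DF=(835981/800000 − 3/80·(0.996400+0.954700+0.917200+0.891100+0.849700+0.833100))/(1+3/80) = 1621/2000 ≈ 0.810500

1 1 2491/2500
2 2 9547/10000
3 3 2293/2500
4 4 8911/10000
5 5 8497/10000
6 6 8331/10000
7 7 1621/2000
s(2y) = (1/(9547/10000) − 1)/(2) = 453/19094 ≈ 2.3725%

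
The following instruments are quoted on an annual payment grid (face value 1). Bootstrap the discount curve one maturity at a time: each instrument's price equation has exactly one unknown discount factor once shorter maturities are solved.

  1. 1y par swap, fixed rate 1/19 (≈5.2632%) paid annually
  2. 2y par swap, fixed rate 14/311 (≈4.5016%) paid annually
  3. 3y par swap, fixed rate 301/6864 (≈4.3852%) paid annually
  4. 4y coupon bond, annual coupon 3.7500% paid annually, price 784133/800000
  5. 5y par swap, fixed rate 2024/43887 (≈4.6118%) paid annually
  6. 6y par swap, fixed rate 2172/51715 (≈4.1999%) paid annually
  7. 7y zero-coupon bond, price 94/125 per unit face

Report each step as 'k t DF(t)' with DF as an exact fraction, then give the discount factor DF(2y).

1 1 19/20
2 2 229/250
3 3 2199/2500
4 4 1691/2000
5 5 997/1250
6 6 1957/2500
7 7 94/125
DF(2y) = 229/250 ≈ 0.916000

step 1 [1y] swap r/1=1/19: DF=(1 − 1/19·(0))/(1+1/19) = 19/20 ≈ 0.950000
step 2 [2y] swap r/1=14/311: DF=(1 − 14/311·(0.950000))/(1+14/311) = 229/250 ≈ 0.916000
step 3 [3y] swap r/1=301/6864: DF=(1 − 301/6864·(0.950000+0.916000))/(1+301/6864) = 2199/2500 ≈ 0.879600
step 4 [4y] bond c/1=3/80: DF=(784133/800000 − 3/80·(0.950000+0.916000+0.879600))/(1+3/80) = 1691/2000 ≈ 0.845500
step 5 [5y] swap r/1=2024/43887: DF=(1 − 2024/43887·(0.950000+0.916000+0.879600+0.845500))/(1+2024/43887) = 997/1250 ≈ 0.797600
step 6 [6y] swap r/1=2172/51715: DF=(1 − 2172/51715·(0.950000+0.916000+0.879600+0.845500+0.797600))/(1+2172/51715) = 1957/2500 ≈ 0.782800
step 7 [7y] zero: DF = P = 94/125 ≈ 0.752000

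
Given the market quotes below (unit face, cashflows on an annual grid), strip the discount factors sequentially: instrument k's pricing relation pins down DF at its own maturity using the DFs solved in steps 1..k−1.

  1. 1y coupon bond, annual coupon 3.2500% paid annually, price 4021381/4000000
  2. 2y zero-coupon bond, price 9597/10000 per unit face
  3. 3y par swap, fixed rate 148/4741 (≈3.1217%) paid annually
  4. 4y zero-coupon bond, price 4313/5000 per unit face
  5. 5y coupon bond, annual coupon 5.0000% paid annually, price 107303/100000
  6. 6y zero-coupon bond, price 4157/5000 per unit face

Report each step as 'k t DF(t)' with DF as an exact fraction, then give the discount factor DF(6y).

step 1 [1y] bond c/1=13/400: DF=(4021381/4000000 − 13/400·(0))/(1+13/400) = 9737/10000 ≈ 0.973700
step 2 [2y] zero: DF = P = 9597/10000 ≈ 0.959700
step 3 [3y] swap r/1=148/4741: DF=(1 − 148/4741·(0.973700+0.959700))/(1+148/4741) = 1139/1250 ≈ 0.911200
step 4 [4y] zero: DF = P = 4313/5000 ≈ 0.862600
step 5 [5y] bond c/1=1/20: DF=(107303/100000 − 1/20·(0.973700+0.959700+0.911200+0.862600))/(1+1/20) = 4227/5000 ≈ 0.845400
step 6 [6y] zero: DF = P = 4157/5000 ≈ 0.831400

1 1 9737/10000
2 2 9597/10000
3 3 1139/1250
4 4 4313/5000
5 5 4227/5000
6 6 4157/5000
DF(6y) = 4157/5000 ≈ 0.831400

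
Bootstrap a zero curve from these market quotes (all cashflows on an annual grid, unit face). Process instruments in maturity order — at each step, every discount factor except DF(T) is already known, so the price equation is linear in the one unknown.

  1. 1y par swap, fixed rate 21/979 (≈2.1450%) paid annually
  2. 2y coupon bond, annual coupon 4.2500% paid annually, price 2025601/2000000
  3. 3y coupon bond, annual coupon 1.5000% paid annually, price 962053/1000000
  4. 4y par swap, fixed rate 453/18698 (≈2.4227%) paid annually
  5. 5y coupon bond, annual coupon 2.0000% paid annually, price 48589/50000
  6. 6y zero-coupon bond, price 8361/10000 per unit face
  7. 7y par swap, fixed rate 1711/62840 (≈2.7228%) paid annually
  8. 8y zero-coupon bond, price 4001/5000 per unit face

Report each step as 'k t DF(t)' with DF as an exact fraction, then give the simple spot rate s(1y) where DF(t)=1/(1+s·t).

step 1 [1y] swap r/1=21/979: DF=(1 − 21/979·(0))/(1+21/979) = 979/1000 ≈ 0.979000
step 2 [2y] bond c/1=17/400: DF=(2025601/2000000 − 17/400·(0.979000))/(1+17/400) = 2329/2500 ≈ 0.931600
step 3 [3y] bond c/1=3/200: DF=(962053/1000000 − 3/200·(0.979000+0.931600))/(1+3/200) = 2299/2500 ≈ 0.919600
step 4 [4y] swap r/1=453/18698: DF=(1 − 453/18698·(0.979000+0.931600+0.919600))/(1+453/18698) = 4547/5000 ≈ 0.909400
step 5 [5y] bond c/1=1/50: DF=(48589/50000 − 1/50·(0.979000+0.931600+0.919600+0.909400))/(1+1/50) = 4397/5000 ≈ 0.879400
step 6 [6y] zero: DF = P = 8361/10000 ≈ 0.836100
step 7 [7y] swap r/1=1711/62840: DF=(1 − 1711/62840·(0.979000+0.931600+0.919600+0.909400+0.879400+0.836100))/(1+1711/62840) = 8289/10000 ≈ 0.828900
step 8 [8y] zero: DF = P = 4001/5000 ≈ 0.800200

1 1 979/1000
2 2 2329/2500
3 3 2299/2500
4 4 4547/5000
5 5 4397/5000
6 6 8361/10000
7 7 8289/10000
8 8 4001/5000
s(1y) = (1/(979/1000) − 1)/(1) = 21/979 ≈ 2.1450%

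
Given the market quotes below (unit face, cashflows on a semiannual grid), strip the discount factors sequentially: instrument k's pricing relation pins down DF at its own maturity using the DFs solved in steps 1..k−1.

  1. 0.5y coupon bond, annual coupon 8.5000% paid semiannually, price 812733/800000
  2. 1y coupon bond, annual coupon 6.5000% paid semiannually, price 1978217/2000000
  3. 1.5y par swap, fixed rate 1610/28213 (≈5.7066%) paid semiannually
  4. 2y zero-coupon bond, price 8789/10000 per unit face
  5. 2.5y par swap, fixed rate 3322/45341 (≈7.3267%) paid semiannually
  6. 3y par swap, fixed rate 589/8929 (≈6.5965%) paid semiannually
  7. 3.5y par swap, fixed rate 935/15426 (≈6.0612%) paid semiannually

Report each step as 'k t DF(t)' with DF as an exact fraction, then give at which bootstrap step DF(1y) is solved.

1 1/2 1949/2000
2 1 9273/10000
3 3/2 1839/2000
4 2 8789/10000
5 5/2 8339/10000
6 3 8233/10000
7 7/2 813/1000
DF(1y) is solved at step 2

step 1 [0.5y] bond c/2=17/400: DF=(812733/800000 − 17/400·(0))/(1+17/400) = 1949/2000 ≈ 0.974500
step 2 [1y] bond c/2=13/400: DF=(1978217/2000000 − 13/400·(0.974500))/(1+13/400) = 9273/10000 ≈ 0.927300
step 3 [1.5y] swap r/2=805/28213: DF=(1 − 805/28213·(0.974500+0.927300))/(1+805/28213) = 1839/2000 ≈ 0.919500
step 4 [2y] zero: DF = P = 8789/10000 ≈ 0.878900
step 5 [2.5y] swap r/2=1661/45341: DF=(1 − 1661/45341·(0.974500+0.927300+0.919500+0.878900))/(1+1661/45341) = 8339/10000 ≈ 0.833900
step 6 [3y] swap r/2=589/17858: DF=(1 − 589/17858·(0.974500+0.927300+0.919500+0.878900+0.833900))/(1+589/17858) = 8233/10000 ≈ 0.823300
step 7 [3.5y] swap r/2=935/30852: DF=(1 − 935/30852·(0.974500+0.927300+0.919500+0.878900+0.833900+0.823300))/(1+935/30852) = 813/1000 ≈ 0.813000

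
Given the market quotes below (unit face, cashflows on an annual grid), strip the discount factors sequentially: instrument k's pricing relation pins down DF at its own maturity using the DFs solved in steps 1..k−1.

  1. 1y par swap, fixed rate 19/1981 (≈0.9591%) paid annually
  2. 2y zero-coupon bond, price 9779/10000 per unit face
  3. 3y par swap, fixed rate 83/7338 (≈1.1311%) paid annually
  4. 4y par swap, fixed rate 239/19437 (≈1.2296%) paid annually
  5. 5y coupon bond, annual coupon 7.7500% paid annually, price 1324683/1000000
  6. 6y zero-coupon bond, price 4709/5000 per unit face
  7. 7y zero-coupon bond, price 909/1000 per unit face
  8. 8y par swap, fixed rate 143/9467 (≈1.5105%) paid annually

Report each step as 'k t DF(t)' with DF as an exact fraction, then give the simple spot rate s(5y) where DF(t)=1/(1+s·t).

step 1 [1y] swap r/1=19/1981: DF=(1 − 19/1981·(0))/(1+19/1981) = 1981/2000 ≈ 0.990500
step 2 [2y] zero: DF = P = 9779/10000 ≈ 0.977900
step 3 [3y] swap r/1=83/7338: DF=(1 − 83/7338·(0.990500+0.977900))/(1+83/7338) = 2417/2500 ≈ 0.966800
step 4 [4y] swap r/1=239/19437: DF=(1 − 239/19437·(0.990500+0.977900+0.966800))/(1+239/19437) = 4761/5000 ≈ 0.952200
step 5 [5y] bond c/1=31/400: DF=(1324683/1000000 − 31/400·(0.990500+0.977900+0.966800+0.952200))/(1+31/400) = 4749/5000 ≈ 0.949800
step 6 [6y] zero: DF = P = 4709/5000 ≈ 0.941800
step 7 [7y] zero: DF = P = 909/1000 ≈ 0.909000
step 8 [8y] swap r/1=143/9467: DF=(1 − 143/9467·(0.990500+0.977900+0.966800+0.952200+0.949800+0.941800+0.909000))/(1+143/9467) = 1107/1250 ≈ 0.885600

1 1 1981/2000
2 2 9779/10000
3 3 2417/2500
4 4 4761/5000
5 5 4749/5000
6 6 4709/5000
7 7 909/1000
8 8 1107/1250
s(5y) = (1/(4749/5000) − 1)/(5) = 251/23745 ≈ 1.0571%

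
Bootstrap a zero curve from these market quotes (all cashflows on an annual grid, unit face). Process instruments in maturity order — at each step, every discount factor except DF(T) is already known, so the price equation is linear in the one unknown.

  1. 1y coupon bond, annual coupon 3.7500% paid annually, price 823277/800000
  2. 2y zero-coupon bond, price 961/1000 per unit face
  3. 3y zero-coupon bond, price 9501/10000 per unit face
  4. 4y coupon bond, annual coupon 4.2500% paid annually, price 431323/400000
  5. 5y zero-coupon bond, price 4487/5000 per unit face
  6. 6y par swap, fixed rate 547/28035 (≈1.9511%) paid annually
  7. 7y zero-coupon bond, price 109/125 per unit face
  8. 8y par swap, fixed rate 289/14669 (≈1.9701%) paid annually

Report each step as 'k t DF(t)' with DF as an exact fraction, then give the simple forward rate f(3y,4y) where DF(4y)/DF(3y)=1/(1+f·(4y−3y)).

step 1 [1y] bond c/1=3/80: DF=(823277/800000 − 3/80·(0))/(1+3/80) = 9919/10000 ≈ 0.991900
step 2 [2y] zero: DF = P = 961/1000 ≈ 0.961000
step 3 [3y] zero: DF = P = 9501/10000 ≈ 0.950100
step 4 [4y] bond c/1=17/400: DF=(431323/400000 − 17/400·(0.991900+0.961000+0.950100))/(1+17/400) = 229/250 ≈ 0.916000
step 5 [5y] zero: DF = P = 4487/5000 ≈ 0.897400
step 6 [6y] swap r/1=547/28035: DF=(1 − 547/28035·(0.991900+0.961000+0.950100+0.916000+0.897400))/(1+547/28035) = 4453/5000 ≈ 0.890600
step 7 [7y] zero: DF = P = 109/125 ≈ 0.872000
step 8 [8y] swap r/1=289/14669: DF=(1 − 289/14669·(0.991900+0.961000+0.950100+0.916000+0.897400+0.890600+0.872000))/(1+289/14669) = 1711/2000 ≈ 0.855500

1 1 9919/10000
2 2 961/1000
3 3 9501/10000
4 4 229/250
5 5 4487/5000
6 6 4453/5000
7 7 109/125
8 8 1711/2000
f(3y,4y) = ((9501/10000)/(229/250) − 1)/(1) = 341/9160 ≈ 3.7227%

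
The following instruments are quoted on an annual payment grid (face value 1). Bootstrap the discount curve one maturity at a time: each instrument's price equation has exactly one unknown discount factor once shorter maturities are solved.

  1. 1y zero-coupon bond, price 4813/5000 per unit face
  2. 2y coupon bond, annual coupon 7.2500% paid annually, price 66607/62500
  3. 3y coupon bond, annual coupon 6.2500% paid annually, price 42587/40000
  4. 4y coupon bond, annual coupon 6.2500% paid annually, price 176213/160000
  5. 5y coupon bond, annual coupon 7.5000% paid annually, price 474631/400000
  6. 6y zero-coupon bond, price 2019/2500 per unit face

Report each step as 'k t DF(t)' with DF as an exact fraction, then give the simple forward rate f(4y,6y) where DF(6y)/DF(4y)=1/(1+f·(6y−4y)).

step 1 [1y] zero: DF = P = 4813/5000 ≈ 0.962600
step 2 [2y] bond c/1=29/400: DF=(66607/62500 − 29/400·(0.962600))/(1+29/400) = 4643/5000 ≈ 0.928600
step 3 [3y] bond c/1=1/16: DF=(42587/40000 − 1/16·(0.962600+0.928600))/(1+1/16) = 2227/2500 ≈ 0.890800
step 4 [4y] bond c/1=1/16: DF=(176213/160000 − 1/16·(0.962600+0.928600+0.890800))/(1+1/16) = 8729/10000 ≈ 0.872900
step 5 [5y] bond c/1=3/40: DF=(474631/400000 − 3/40·(0.962600+0.928600+0.890800+0.872900))/(1+3/40) = 1061/1250 ≈ 0.848800
step 6 [6y] zero: DF = P = 2019/2500 ≈ 0.807600

1 1 4813/5000
2 2 4643/5000
3 3 2227/2500
4 4 8729/10000
5 5 1061/1250
6 6 2019/2500
f(4y,6y) = ((8729/10000)/(2019/2500) − 1)/(2) = 653/16152 ≈ 4.0428%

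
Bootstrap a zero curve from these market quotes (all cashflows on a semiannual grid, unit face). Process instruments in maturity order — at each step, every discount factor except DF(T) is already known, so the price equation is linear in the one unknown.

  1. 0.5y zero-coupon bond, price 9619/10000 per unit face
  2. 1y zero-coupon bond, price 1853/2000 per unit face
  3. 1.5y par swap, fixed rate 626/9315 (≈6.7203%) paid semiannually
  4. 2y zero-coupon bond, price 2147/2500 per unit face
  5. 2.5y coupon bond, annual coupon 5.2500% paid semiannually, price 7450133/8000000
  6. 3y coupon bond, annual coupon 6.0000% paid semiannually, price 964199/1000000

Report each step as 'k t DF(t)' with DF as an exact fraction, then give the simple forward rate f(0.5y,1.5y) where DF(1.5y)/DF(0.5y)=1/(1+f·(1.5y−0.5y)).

step 1 [0.5y] zero: DF = P = 9619/10000 ≈ 0.961900
step 2 [1y] zero: DF = P = 1853/2000 ≈ 0.926500
step 3 [1.5y] swap r/2=313/9315: DF=(1 − 313/9315·(0.961900+0.926500))/(1+313/9315) = 9061/10000 ≈ 0.906100
step 4 [2y] zero: DF = P = 2147/2500 ≈ 0.858800
step 5 [2.5y] bond c/2=21/800: DF=(7450133/8000000 − 21/800·(0.961900+0.926500+0.906100+0.858800))/(1+21/800) = 407/500 ≈ 0.814000
step 6 [3y] bond c/2=3/100: DF=(964199/1000000 − 3/100·(0.961900+0.926500+0.906100+0.858800+0.814000))/(1+3/100) = 403/500 ≈ 0.806000

1 1/2 9619/10000
2 1 1853/2000
3 3/2 9061/10000
4 2 2147/2500
5 5/2 407/500
6 3 403/500
f(0.5y,1.5y) = ((9619/10000)/(9061/10000) − 1)/(1) = 558/9061 ≈ 6.1583%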